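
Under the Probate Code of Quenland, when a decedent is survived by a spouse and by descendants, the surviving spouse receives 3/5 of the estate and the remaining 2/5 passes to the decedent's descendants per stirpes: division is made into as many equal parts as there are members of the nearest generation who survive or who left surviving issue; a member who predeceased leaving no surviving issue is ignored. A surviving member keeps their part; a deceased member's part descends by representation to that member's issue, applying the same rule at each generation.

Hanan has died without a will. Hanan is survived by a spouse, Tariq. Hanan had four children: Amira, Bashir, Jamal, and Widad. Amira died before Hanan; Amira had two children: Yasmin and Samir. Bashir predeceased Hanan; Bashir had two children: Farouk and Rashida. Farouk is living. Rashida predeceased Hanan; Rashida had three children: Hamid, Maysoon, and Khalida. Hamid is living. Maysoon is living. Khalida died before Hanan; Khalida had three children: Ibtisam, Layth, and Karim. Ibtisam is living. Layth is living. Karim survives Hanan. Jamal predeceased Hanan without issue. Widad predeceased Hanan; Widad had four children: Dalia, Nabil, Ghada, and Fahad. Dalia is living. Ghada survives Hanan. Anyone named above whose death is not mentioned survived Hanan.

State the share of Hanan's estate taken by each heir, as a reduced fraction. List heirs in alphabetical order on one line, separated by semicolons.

Tariq, as surviving spouse, takes 3/5.
The remaining 2/5 passes to Hanan's descendants per stirpes.
Jamal left no surviving issue, so that branch lapses and is disregarded.
The 2/5 is divided into 3 equal shares of 2/15 among Amira, Bashir, Widad.
Amira predeceased; the 2/15 allotted to Amira's branch passes to Amira's issue by representation.
The 2/15 is divided into 2 equal shares of 1/15 among Yasmin, Samir.
Yasmin is living and takes 1/15.
Samir is living and takes 1/15.
Bashir predeceased; the 2/15 allotted to Bashir's branch passes to Bashir's issue by representation.
The 2/15 is divided into 2 equal shares of 1/15 among Farouk, Rashida.
Farouk is living and takes 1/15.
Rashida predeceased; the 1/15 allotted to Rashida's branch passes to Rashida's issue by representation.
The 1/15 is divided into 3 equal shares of 1/45 among Hamid, Maysoon, Khalida.
Hamid is living and takes 1/45.
Maysoon is living and takes 1/45.
Khalida predeceased; the 1/45 allotted to Khalida's branch passes to Khalida's issue by representation.
The 1/45 is divided into 3 equal shares of 1/135 among Ibtisam, Layth, Karim.
Ibtisam is living and takes 1/135.
Layth is living and takes 1/135.
Karim is living and takes 1/135.
Widad predeceased; the 2/15 allotted to Widad's branch passes to Widad's issue by representation.
The 2/15 is divided into 4 equal shares of 1/30 among Dalia, Nabil, Ghada, Fahad.
Dalia is living and takes 1/30.
Nabil is living and takes 1/30.
Ghada is living and takes 1/30.
Fahad is living and takes 1/30.

Dalia 1/30; Fahad 1/30; Farouk 1/15; Ghada 1/30; Hamid 1/45; Ibtisam 1/135; Karim 1/135; Layth 1/135; Maysoon 1/45; Nabil 1/30; Samir 1/15; Tariq 3/5; Yasmin 1/15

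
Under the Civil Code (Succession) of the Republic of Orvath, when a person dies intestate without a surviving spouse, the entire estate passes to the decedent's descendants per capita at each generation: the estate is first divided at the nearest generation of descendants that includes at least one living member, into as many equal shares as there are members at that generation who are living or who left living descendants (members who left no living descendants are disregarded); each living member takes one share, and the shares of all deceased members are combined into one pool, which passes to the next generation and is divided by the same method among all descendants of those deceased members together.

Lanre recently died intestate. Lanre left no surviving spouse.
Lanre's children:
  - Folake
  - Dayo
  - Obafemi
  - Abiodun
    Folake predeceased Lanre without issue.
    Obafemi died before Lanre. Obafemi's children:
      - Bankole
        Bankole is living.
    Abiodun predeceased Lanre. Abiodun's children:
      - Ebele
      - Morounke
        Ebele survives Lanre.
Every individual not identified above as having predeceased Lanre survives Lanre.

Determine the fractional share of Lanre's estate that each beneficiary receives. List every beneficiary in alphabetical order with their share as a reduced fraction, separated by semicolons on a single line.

There is no surviving spouse, so the entire estate passes to Lanre's descendants per capita at each generation.
At generation 1 (Dayo, Obafemi, Abiodun) there are 3 shares of (1)/3 = 1/3 each.
Living: Dayo — each takes 1/3.
Deceased: Obafemi and Abiodun. Their combined 2/3 is pooled and carried to generation 2.
At generation 2 (Bankole, Ebele, Morounke) there are 3 shares of (2/3)/3 = 2/9 each.
Living: Bankole, Ebele, and Morounke — each takes 2/9.

Bankole 2/9; Dayo 1/3; Ebele 2/9; Morounke 2/9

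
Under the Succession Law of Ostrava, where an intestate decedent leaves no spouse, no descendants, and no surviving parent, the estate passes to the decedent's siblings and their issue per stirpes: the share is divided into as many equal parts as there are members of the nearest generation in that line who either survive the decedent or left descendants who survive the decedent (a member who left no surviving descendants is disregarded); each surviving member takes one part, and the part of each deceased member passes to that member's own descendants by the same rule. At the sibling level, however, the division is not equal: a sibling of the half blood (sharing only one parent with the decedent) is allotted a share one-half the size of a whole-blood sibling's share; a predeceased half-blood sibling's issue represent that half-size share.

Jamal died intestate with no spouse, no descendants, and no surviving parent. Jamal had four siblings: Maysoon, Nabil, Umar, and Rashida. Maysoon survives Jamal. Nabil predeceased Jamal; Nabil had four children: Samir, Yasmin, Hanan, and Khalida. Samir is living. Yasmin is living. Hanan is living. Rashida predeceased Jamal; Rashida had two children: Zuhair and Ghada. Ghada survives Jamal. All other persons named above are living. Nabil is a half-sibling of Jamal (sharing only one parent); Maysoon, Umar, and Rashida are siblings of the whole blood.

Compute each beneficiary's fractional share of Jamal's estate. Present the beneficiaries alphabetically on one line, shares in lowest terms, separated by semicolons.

No spouse, descendants, or parent survives, so the estate passes to Jamal's siblings per stirpes.
Half-blood siblings count for one-half the weight of whole-blood siblings at the initial division.
Dividing 1 in proportion to weights (total weight 7/2): Maysoon (weight 1) → 2/7; Nabil (weight 1/2) → 1/7; Umar (weight 1) → 2/7; Rashida (weight 1) → 2/7.
Maysoon is living and takes 2/7.
Nabil predeceased; the 1/7 allotted to Nabil's branch passes to Nabil's issue by representation.
The 1/7 is divided into 4 equal shares of 1/28 among Samir, Yasmin, Hanan, Khalida.
Samir is living and takes 1/28.
Yasmin is living and takes 1/28.
Hanan is living and takes 1/28.
Khalida is living and takes 1/28.
Umar is living and takes 2/7.
Rashida predeceased; the 2/7 allotted to Rashida's branch passes to Rashida's issue by representation.
The 2/7 is divided into 2 equal shares of 1/7 among Zuhair, Ghada.
Zuhair is living and takes 1/7.
Ghada is living and takes 1/7.

Ghada 1/7; Hanan 1/28; Khalida 1/28; Maysoon 2/7; Samir 1/28; Umar 2/7; Yasmin 1/28; Zuhair 1/7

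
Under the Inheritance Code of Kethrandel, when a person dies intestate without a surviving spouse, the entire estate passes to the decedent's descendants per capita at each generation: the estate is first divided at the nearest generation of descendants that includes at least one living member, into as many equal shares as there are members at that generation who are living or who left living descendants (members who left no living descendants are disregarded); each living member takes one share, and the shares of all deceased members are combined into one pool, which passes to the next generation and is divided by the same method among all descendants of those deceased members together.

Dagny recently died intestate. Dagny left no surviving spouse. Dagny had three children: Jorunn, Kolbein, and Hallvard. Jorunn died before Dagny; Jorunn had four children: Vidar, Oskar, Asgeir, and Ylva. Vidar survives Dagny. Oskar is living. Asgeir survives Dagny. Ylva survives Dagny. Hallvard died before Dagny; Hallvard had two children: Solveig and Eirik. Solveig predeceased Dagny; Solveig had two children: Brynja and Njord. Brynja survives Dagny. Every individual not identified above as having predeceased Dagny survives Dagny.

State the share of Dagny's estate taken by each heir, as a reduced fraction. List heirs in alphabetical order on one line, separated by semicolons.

Asgeir 1/9; Brynja 1/18; Eirik 1/9; Kolbein 1/3; Njord 1/18; Oskar 1/9; Vidar 1/9; Ylva 1/9

There is no surviving spouse, so the entire estate passes to Dagny's descendants per capita at each generation.
At generation 1 (Jorunn, Kolbein, Hallvard) there are 3 shares of (1)/3 = 1/3 each.
Living: Kolbein — each takes 1/3.
Deceased: Jorunn and Hallvard. Their combined 2/3 is pooled and carried to generation 2.
At generation 2 (Vidar, Oskar, Asgeir, Ylva, Solveig, Eirik) there are 6 shares of (2/3)/6 = 1/9 each.
Living: Vidar, Oskar, Asgeir, Ylva, and Eirik — each takes 1/9.
Deceased: Solveig. That 1/9 share is carried to generation 3.
At generation 3 (Brynja, Njord) there are 2 shares of (1/9)/2 = 1/18 each.
Living: Brynja and Njord — each takes 1/18.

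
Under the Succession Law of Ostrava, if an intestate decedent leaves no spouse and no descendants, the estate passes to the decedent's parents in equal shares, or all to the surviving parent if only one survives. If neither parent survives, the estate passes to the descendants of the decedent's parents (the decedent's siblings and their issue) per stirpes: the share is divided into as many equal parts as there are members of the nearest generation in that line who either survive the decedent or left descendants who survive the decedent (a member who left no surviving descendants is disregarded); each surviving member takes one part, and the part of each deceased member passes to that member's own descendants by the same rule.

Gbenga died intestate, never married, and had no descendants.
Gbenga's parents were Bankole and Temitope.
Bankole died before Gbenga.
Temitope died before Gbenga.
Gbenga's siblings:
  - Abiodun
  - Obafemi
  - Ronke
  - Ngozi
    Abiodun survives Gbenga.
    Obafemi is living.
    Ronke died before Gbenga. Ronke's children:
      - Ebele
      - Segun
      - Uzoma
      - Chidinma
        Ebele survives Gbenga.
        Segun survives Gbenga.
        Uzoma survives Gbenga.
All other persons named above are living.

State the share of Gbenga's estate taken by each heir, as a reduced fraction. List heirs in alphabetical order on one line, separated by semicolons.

Neither parent survives and there are no descendants, so the estate passes to Gbenga's siblings and their issue per stirpes.
The estate is divided into 4 equal shares of 1/4 among Abiodun, Obafemi, Ronke, Ngozi.
Abiodun is living and takes 1/4.
Obafemi is living and takes 1/4.
Ronke predeceased; the 1/4 allotted to Ronke's branch passes to Ronke's issue by representation.
The 1/4 is divided into 4 equal shares of 1/16 among Ebele, Segun, Uzoma, Chidinma.
Ebele is living and takes 1/16.
Segun is living and takes 1/16.
Uzoma is living and takes 1/16.
Chidinma is living and takes 1/16.
Ngozi is living and takes 1/4.

Abiodun 1/4; Chidinma 1/16; Ebele 1/16; Ngozi 1/4; Obafemi 1/4; Segun 1/16; Uzoma 1/16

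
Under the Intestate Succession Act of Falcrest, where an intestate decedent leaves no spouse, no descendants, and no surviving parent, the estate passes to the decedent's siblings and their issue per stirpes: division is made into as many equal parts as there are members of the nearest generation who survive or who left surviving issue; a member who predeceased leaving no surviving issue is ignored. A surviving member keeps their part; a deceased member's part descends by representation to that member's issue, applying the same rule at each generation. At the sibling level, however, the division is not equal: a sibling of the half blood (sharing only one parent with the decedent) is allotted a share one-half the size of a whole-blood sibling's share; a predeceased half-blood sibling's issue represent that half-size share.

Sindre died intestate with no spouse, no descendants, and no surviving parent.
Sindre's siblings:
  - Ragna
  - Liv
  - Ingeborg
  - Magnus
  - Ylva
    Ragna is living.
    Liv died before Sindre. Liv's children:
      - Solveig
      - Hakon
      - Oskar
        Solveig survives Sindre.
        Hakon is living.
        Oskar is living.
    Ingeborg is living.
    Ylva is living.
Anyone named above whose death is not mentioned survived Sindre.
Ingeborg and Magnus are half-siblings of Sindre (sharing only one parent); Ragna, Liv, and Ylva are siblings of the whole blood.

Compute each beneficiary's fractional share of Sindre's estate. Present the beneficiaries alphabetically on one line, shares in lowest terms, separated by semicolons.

No spouse, descendants, or parent survives, so the estate passes to Sindre's siblings per stirpes.
Half-blood siblings count for one-half the weight of whole-blood siblings at the initial division.
Dividing 1 in proportion to weights (total weight 4): Ragna (weight 1) → 1/4; Liv (weight 1) → 1/4; Ingeborg (weight 1/2) → 1/8; Magnus (weight 1/2) → 1/8; Ylva (weight 1) → 1/4.
Ragna is living and takes 1/4.
Liv predeceased; the 1/4 allotted to Liv's branch passes to Liv's issue by representation.
The 1/4 is divided into 3 equal shares of 1/12 among Solveig, Hakon, Oskar.
Solveig is living and takes 1/12.
Hakon is living and takes 1/12.
Oskar is living and takes 1/12.
Ingeborg is living and takes 1/8.
Magnus is living and takes 1/8.
Ylva is living and takes 1/4.

Hakon 1/12; Ingeborg 1/8; Magnus 1/8; Oskar 1/12; Ragna 1/4; Solveig 1/12; Ylva 1/4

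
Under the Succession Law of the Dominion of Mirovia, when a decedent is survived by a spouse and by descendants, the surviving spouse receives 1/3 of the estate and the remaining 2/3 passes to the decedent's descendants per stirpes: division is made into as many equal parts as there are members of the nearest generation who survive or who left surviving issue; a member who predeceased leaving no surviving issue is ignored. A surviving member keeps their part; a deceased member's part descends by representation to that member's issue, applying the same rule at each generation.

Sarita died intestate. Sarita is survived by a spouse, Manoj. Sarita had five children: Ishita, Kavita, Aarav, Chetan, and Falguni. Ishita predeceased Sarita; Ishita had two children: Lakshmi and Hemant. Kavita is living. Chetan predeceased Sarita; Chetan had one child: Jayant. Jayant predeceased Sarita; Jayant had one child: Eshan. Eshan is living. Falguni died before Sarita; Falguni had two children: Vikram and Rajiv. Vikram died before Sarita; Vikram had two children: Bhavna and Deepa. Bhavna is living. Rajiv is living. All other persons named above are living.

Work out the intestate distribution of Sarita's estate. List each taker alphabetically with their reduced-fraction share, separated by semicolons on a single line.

Manoj, as surviving spouse, takes 1/3.
The remaining 2/3 passes to Sarita's descendants per stirpes.
The 2/3 is divided into 5 equal shares of 2/15 among Ishita, Kavita, Aarav, Chetan, Falguni.
Ishita predeceased; the 2/15 allotted to Ishita's branch passes to Ishita's issue by representation.
The 2/15 is divided into 2 equal shares of 1/15 among Lakshmi, Hemant.
Lakshmi is living and takes 1/15.
Hemant is living and takes 1/15.
Kavita is living and takes 2/15.
Aarav is living and takes 2/15.
Chetan predeceased; the 2/15 allotted to Chetan's branch passes to Chetan's issue by representation.
Jayant's line is the sole branch at this level, so the full 2/15 passes to Jayant's issue by representation.
Eshan is the sole taker at this level and receives the full 2/15.
Falguni predeceased; the 2/15 allotted to Falguni's branch passes to Falguni's issue by representation.
The 2/15 is divided into 2 equal shares of 1/15 among Vikram, Rajiv.
Vikram predeceased; the 1/15 allotted to Vikram's branch passes to Vikram's issue by representation.
The 1/15 is divided into 2 equal shares of 1/30 among Bhavna, Deepa.
Bhavna is living and takes 1/30.
Deepa is living and takes 1/30.
Rajiv is living and takes 1/15.

Aarav 2/15; Bhavna 1/30; Deepa 1/30; Eshan 2/15; Hemant 1/15; Kavita 2/15; Lakshmi 1/15; Manoj 1/3; Rajiv 1/15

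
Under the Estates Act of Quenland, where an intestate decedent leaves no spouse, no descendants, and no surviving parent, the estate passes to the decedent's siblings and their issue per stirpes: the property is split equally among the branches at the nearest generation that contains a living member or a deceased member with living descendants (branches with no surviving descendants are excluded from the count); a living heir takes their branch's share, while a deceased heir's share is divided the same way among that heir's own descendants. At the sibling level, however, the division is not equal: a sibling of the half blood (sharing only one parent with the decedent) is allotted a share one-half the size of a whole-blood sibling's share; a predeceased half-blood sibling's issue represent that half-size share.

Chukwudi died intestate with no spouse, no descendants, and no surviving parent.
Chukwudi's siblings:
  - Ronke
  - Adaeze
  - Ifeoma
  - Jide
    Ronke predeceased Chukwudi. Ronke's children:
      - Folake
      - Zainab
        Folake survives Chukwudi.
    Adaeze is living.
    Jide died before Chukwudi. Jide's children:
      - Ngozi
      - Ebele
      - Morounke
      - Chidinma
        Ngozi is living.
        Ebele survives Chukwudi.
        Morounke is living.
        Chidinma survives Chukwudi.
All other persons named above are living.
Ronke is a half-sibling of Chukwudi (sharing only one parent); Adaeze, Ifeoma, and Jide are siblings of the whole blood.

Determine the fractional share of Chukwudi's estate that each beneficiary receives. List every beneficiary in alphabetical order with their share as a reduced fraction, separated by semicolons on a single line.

Adaeze 2/7; Chidinma 1/14; Ebele 1/14; Folake 1/14; Ifeoma 2/7; Morounke 1/14; Ngozi 1/14; Zainab 1/14

No spouse, descendants, or parent survives, so the estate passes to Chukwudi's siblings per stirpes.
Half-blood siblings count for one-half the weight of whole-blood siblings at the initial division.
Dividing 1 in proportion to weights (total weight 7/2): Ronke (weight 1/2) → 1/7; Adaeze (weight 1) → 2/7; Ifeoma (weight 1) → 2/7; Jide (weight 1) → 2/7.
Ronke predeceased; the 1/7 allotted to Ronke's branch passes to Ronke's issue by representation.
The 1/7 is divided into 2 equal shares of 1/14 among Folake, Zainab.
Folake is living and takes 1/14.
Zainab is living and takes 1/14.
Adaeze is living and takes 2/7.
Ifeoma is living and takes 2/7.
Jide predeceased; the 2/7 allotted to Jide's branch passes to Jide's issue by representation.
The 2/7 is divided into 4 equal shares of 1/14 among Ngozi, Ebele, Morounke, Chidinma.
Ngozi is living and takes 1/14.
Ebele is living and takes 1/14.
Morounke is living and takes 1/14.
Chidinma is living and takes 1/14.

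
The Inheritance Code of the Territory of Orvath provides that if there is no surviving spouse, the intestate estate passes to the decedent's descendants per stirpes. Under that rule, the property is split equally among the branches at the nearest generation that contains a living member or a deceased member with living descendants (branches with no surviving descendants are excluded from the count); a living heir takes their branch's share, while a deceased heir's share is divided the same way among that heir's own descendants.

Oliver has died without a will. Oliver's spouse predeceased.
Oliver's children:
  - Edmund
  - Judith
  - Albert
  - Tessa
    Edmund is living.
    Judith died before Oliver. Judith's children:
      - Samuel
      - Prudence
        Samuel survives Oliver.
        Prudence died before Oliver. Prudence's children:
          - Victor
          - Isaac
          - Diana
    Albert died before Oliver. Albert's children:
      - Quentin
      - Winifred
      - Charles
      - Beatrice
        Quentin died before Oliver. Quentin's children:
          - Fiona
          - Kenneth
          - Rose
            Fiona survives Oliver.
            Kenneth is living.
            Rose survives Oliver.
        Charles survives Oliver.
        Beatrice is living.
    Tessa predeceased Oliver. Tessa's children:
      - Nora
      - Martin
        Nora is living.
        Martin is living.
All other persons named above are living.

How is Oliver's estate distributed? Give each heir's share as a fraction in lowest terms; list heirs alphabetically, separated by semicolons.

Beatrice 1/16; Charles 1/16; Diana 1/24; Edmund 1/4; Fiona 1/48; Isaac 1/24; Kenneth 1/48; Martin 1/8; Nora 1/8; Rose 1/48; Samuel 1/8; Victor 1/24; Winifred 1/16

There is no surviving spouse, so the entire estate passes to Oliver's descendants per stirpes.
The estate is divided into 4 equal shares of 1/4 among Edmund, Judith, Albert, Tessa.
Edmund is living and takes 1/4.
Judith predeceased; the 1/4 allotted to Judith's branch passes to Judith's issue by representation.
The 1/4 is divided into 2 equal shares of 1/8 among Samuel, Prudence.
Samuel is living and takes 1/8.
Prudence predeceased; the 1/8 allotted to Prudence's branch passes to Prudence's issue by representation.
The 1/8 is divided into 3 equal shares of 1/24 among Victor, Isaac, Diana.
Victor is living and takes 1/24.
Isaac is living and takes 1/24.
Diana is living and takes 1/24.
Albert predeceased; the 1/4 allotted to Albert's branch passes to Albert's issue by representation.
The 1/4 is divided into 4 equal shares of 1/16 among Quentin, Winifred, Charles, Beatrice.
Quentin predeceased; the 1/16 allotted to Quentin's branch passes to Quentin's issue by representation.
The 1/16 is divided into 3 equal shares of 1/48 among Fiona, Kenneth, Rose.
Fiona is living and takes 1/48.
Kenneth is living and takes 1/48.
Rose is living and takes 1/48.
Winifred is living and takes 1/16.
Charles is living and takes 1/16.
Beatrice is living and takes 1/16.
Tessa predeceased; the 1/4 allotted to Tessa's branch passes to Tessa's issue by representation.
The 1/4 is divided into 2 equal shares of 1/8 among Nora, Martin.
Nora is living and takes 1/8.
Martin is living and takes 1/8.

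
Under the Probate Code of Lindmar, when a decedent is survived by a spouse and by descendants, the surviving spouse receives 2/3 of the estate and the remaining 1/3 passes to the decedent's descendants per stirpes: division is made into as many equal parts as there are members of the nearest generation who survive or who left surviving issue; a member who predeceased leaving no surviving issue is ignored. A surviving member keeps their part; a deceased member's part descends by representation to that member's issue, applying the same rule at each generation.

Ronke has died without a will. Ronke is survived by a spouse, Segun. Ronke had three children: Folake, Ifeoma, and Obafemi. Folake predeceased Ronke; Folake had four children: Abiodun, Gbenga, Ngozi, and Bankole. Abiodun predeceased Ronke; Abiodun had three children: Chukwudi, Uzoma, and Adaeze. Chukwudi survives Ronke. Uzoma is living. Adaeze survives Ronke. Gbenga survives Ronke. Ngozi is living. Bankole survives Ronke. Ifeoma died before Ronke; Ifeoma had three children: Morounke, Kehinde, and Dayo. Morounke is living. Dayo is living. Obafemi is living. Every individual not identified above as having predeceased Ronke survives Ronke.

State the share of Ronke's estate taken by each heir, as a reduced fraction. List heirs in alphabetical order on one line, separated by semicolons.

Adaeze 1/108; Bankole 1/36; Chukwudi 1/108; Dayo 1/27; Gbenga 1/36; Kehinde 1/27; Morounke 1/27; Ngozi 1/36; Obafemi 1/9; Segun 2/3; Uzoma 1/108

Segun, as surviving spouse, takes 2/3.
The remaining 1/3 passes to Ronke's descendants per stirpes.
The 1/3 is divided into 3 equal shares of 1/9 among Folake, Ifeoma, Obafemi.
Folake predeceased; the 1/9 allotted to Folake's branch passes to Folake's issue by representation.
The 1/9 is divided into 4 equal shares of 1/36 among Abiodun, Gbenga, Ngozi, Bankole.
Abiodun predeceased; the 1/36 allotted to Abiodun's branch passes to Abiodun's issue by representation.
The 1/36 is divided into 3 equal shares of 1/108 among Chukwudi, Uzoma, Adaeze.
Chukwudi is living and takes 1/108.
Uzoma is living and takes 1/108.
Adaeze is living and takes 1/108.
Gbenga is living and takes 1/36.
Ngozi is living and takes 1/36.
Bankole is living and takes 1/36.
Ifeoma predeceased; the 1/9 allotted to Ifeoma's branch passes to Ifeoma's issue by representation.
The 1/9 is divided into 3 equal shares of 1/27 among Morounke, Kehinde, Dayo.
Morounke is living and takes 1/27.
Kehinde is living and takes 1/27.
Dayo is living and takes 1/27.
Obafemi is living and takes 1/9.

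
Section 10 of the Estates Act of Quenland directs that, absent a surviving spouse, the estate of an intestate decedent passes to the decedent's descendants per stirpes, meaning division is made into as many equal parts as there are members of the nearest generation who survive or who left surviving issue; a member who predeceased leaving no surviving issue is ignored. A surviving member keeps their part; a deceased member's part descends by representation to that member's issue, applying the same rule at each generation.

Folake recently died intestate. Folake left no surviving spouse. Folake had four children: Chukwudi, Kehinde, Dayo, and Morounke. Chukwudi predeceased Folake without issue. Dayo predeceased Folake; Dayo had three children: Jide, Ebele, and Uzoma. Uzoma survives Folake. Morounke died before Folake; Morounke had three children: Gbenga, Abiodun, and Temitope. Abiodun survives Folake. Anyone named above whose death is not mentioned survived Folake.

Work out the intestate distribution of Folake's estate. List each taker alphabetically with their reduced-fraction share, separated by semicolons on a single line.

Abiodun 1/9; Ebele 1/9; Gbenga 1/9; Jide 1/9; Kehinde 1/3; Temitope 1/9; Uzoma 1/9

There is no surviving spouse, so the entire estate passes to Folake's descendants per stirpes.
Chukwudi left no surviving issue, so that branch lapses and is disregarded.
The estate is divided into 3 equal shares of 1/3 among Kehinde, Dayo, Morounke.
Kehinde is living and takes 1/3.
Dayo predeceased; the 1/3 allotted to Dayo's branch passes to Dayo's issue by representation.
The 1/3 is divided into 3 equal shares of 1/9 among Jide, Ebele, Uzoma.
Jide is living and takes 1/9.
Ebele is living and takes 1/9.
Uzoma is living and takes 1/9.
Morounke predeceased; the 1/3 allotted to Morounke's branch passes to Morounke's issue by representation.
The 1/3 is divided into 3 equal shares of 1/9 among Gbenga, Abiodun, Temitope.
Gbenga is living and takes 1/9.
Abiodun is living and takes 1/9.
Temitope is living and takes 1/9.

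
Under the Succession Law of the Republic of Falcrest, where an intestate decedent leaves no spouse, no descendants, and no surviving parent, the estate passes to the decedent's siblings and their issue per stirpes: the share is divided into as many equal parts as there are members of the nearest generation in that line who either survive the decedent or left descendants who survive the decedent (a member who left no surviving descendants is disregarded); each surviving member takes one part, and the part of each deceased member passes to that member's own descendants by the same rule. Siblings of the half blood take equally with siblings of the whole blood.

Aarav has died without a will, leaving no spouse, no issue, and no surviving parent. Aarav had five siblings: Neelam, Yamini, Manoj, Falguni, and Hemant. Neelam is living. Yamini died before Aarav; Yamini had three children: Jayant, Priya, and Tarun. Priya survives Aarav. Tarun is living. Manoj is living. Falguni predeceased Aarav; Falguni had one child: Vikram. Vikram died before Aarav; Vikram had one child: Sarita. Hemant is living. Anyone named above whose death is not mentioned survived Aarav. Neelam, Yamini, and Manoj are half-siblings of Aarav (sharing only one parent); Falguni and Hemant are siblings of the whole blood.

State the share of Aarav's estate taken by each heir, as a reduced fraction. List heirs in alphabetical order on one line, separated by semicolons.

Hemant 1/5; Jayant 1/15; Manoj 1/5; Neelam 1/5; Priya 1/15; Sarita 1/5; Tarun 1/15

No spouse, descendants, or parent survives, so the estate passes to Aarav's siblings per stirpes.
Half-blood and whole-blood siblings take equally under the stated rule.
The estate is divided into 5 equal shares of 1/5 among Neelam, Yamini, Manoj, Falguni, Hemant.
Neelam is living and takes 1/5.
Yamini predeceased; the 1/5 allotted to Yamini's branch passes to Yamini's issue by representation.
The 1/5 is divided into 3 equal shares of 1/15 among Jayant, Priya, Tarun.
Jayant is living and takes 1/15.
Priya is living and takes 1/15.
Tarun is living and takes 1/15.
Manoj is living and takes 1/5.
Falguni predeceased; the 1/5 allotted to Falguni's branch passes to Falguni's issue by representation.
Vikram's line is the sole branch at this level, so the full 1/5 passes to Vikram's issue by representation.
Sarita is the sole taker at this level and receives the full 1/5.
Hemant is living and takes 1/5.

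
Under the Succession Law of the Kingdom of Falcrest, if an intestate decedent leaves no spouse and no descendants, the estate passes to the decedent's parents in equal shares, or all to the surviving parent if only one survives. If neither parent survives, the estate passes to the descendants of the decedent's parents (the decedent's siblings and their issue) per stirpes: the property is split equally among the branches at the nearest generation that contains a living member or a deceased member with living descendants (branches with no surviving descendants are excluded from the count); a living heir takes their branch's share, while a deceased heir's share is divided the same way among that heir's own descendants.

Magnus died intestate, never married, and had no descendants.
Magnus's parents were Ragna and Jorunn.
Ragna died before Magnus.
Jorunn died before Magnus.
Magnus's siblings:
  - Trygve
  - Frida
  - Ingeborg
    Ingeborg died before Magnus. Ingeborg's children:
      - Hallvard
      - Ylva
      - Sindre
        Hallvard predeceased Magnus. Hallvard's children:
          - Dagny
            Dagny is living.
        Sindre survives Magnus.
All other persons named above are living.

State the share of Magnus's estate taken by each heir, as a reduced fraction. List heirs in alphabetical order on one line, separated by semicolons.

Neither parent survives and there are no descendants, so the estate passes to Magnus's siblings and their issue per stirpes.
The estate is divided into 3 equal shares of 1/3 among Trygve, Frida, Ingeborg.
Trygve is living and takes 1/3.
Frida is living and takes 1/3.
Ingeborg predeceased; the 1/3 allotted to Ingeborg's branch passes to Ingeborg's issue by representation.
The 1/3 is divided into 3 equal shares of 1/9 among Hallvard, Ylva, Sindre.
Hallvard predeceased; the 1/9 allotted to Hallvard's branch passes to Hallvard's issue by representation.
Dagny is the sole taker at this level and receives the full 1/9.
Ylva is living and takes 1/9.
Sindre is living and takes 1/9.

Dagny 1/9; Frida 1/3; Sindre 1/9; Trygve 1/3; Ylva 1/9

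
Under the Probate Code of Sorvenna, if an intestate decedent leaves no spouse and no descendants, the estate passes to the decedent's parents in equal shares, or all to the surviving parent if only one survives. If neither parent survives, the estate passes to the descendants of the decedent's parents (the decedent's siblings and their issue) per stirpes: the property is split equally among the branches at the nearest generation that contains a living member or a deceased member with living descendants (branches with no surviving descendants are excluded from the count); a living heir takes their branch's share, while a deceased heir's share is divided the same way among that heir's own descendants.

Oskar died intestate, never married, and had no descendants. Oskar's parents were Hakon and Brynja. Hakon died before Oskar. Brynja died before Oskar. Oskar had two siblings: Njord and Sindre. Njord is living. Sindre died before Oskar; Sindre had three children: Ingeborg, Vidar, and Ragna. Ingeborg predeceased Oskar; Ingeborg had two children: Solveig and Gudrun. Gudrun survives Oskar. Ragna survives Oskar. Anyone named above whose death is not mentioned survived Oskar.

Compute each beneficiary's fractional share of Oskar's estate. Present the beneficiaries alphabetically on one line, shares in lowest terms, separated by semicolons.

Gudrun 1/12; Njord 1/2; Ragna 1/6; Solveig 1/12; Vidar 1/6

Neither parent survives and there are no descendants, so the estate passes to Oskar's siblings and their issue per stirpes.
The estate is divided into 2 equal shares of 1/2 among Njord, Sindre.
Njord is living and takes 1/2.
Sindre predeceased; the 1/2 allotted to Sindre's branch passes to Sindre's issue by representation.
The 1/2 is divided into 3 equal shares of 1/6 among Ingeborg, Vidar, Ragna.
Ingeborg predeceased; the 1/6 allotted to Ingeborg's branch passes to Ingeborg's issue by representation.
The 1/6 is divided into 2 equal shares of 1/12 among Solveig, Gudrun.
Solveig is living and takes 1/12.
Gudrun is living and takes 1/12.
Vidar is living and takes 1/6.
Ragna is living and takes 1/6.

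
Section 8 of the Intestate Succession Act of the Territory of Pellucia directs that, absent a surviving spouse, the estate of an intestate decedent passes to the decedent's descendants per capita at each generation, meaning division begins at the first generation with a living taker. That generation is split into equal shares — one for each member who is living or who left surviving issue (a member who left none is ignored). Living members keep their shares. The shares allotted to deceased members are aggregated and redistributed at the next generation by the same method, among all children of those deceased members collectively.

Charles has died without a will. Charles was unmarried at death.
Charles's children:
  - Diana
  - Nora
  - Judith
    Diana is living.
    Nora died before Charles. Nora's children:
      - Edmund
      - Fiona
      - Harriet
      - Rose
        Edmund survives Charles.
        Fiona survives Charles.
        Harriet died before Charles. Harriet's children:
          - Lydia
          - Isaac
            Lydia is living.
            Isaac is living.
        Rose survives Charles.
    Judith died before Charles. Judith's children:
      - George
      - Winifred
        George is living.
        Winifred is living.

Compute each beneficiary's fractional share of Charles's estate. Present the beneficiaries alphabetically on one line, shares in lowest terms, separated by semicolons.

There is no surviving spouse, so the entire estate passes to Charles's descendants per capita at each generation.
At generation 1 (Diana, Nora, Judith) there are 3 shares of (1)/3 = 1/3 each.
Living: Diana — each takes 1/3.
Deceased: Nora and Judith. Their combined 2/3 is pooled and carried to generation 2.
At generation 2 (Edmund, Fiona, Harriet, Rose, George, Winifred) there are 6 shares of (2/3)/6 = 1/9 each.
Living: Edmund, Fiona, Rose, George, and Winifred — each takes 1/9.
Deceased: Harriet. That 1/9 share is carried to generation 3.
At generation 3 (Lydia, Isaac) there are 2 shares of (1/9)/2 = 1/18 each.
Living: Lydia and Isaac — each takes 1/18.

Diana 1/3; Edmund 1/9; Fiona 1/9; George 1/9; Isaac 1/18; Lydia 1/18; Rose 1/9; Winifred 1/9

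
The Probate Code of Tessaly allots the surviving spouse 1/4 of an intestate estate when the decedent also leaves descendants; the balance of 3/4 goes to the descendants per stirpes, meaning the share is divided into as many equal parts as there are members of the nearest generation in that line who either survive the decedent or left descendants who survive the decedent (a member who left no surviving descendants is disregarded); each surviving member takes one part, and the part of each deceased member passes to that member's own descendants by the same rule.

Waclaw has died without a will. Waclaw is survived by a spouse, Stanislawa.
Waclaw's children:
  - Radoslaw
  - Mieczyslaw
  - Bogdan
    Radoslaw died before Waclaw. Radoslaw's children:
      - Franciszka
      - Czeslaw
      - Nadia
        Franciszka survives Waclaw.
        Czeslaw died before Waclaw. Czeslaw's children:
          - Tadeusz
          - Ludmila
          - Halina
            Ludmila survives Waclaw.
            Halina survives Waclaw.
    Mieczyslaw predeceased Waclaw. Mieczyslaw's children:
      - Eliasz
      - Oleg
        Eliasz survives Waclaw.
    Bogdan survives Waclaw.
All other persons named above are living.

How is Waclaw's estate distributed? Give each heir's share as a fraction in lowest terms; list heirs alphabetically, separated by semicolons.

Stanislawa, as surviving spouse, takes 1/4.
The remaining 3/4 passes to Waclaw's descendants per stirpes.
The 3/4 is divided into 3 equal shares of 1/4 among Radoslaw, Mieczyslaw, Bogdan.
Radoslaw predeceased; the 1/4 allotted to Radoslaw's branch passes to Radoslaw's issue by representation.
The 1/4 is divided into 3 equal shares of 1/12 among Franciszka, Czeslaw, Nadia.
Franciszka is living and takes 1/12.
Czeslaw predeceased; the 1/12 allotted to Czeslaw's branch passes to Czeslaw's issue by representation.
The 1/12 is divided into 3 equal shares of 1/36 among Tadeusz, Ludmila, Halina.
Tadeusz is living and takes 1/36.
Ludmila is living and takes 1/36.
Halina is living and takes 1/36.
Nadia is living and takes 1/12.
Mieczyslaw predeceased; the 1/4 allotted to Mieczyslaw's branch passes to Mieczyslaw's issue by representation.
The 1/4 is divided into 2 equal shares of 1/8 among Eliasz, Oleg.
Eliasz is living and takes 1/8.
Oleg is living and takes 1/8.
Bogdan is living and takes 1/4.

Bogdan 1/4; Eliasz 1/8; Franciszka 1/12; Halina 1/36; Ludmila 1/36; Nadia 1/12; Oleg 1/8; Stanislawa 1/4; Tadeusz 1/36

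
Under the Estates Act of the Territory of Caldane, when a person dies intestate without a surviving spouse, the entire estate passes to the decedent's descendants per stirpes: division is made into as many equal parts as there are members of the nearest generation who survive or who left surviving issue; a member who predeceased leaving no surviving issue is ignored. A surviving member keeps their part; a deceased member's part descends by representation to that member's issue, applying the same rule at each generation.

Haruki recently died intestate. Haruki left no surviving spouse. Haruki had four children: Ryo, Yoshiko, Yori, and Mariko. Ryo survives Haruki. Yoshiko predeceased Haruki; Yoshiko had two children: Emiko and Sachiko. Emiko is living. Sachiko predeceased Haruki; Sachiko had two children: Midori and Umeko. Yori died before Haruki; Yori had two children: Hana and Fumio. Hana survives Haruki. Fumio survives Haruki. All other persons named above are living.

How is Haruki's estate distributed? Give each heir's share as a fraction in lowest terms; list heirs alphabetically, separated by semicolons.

Emiko 1/8; Fumio 1/8; Hana 1/8; Mariko 1/4; Midori 1/16; Ryo 1/4; Umeko 1/16

There is no surviving spouse, so the entire estate passes to Haruki's descendants per stirpes.
The estate is divided into 4 equal shares of 1/4 among Ryo, Yoshiko, Yori, Mariko.
Ryo is living and takes 1/4.
Yoshiko predeceased; the 1/4 allotted to Yoshiko's branch passes to Yoshiko's issue by representation.
The 1/4 is divided into 2 equal shares of 1/8 among Emiko, Sachiko.
Emiko is living and takes 1/8.
Sachiko predeceased; the 1/8 allotted to Sachiko's branch passes to Sachiko's issue by representation.
The 1/8 is divided into 2 equal shares of 1/16 among Midori, Umeko.
Midori is living and takes 1/16.
Umeko is living and takes 1/16.
Yori predeceased; the 1/4 allotted to Yori's branch passes to Yori's issue by representation.
The 1/4 is divided into 2 equal shares of 1/8 among Hana, Fumio.
Hana is living and takes 1/8.
Fumio is living and takes 1/8.
Mariko is living and takes 1/4.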